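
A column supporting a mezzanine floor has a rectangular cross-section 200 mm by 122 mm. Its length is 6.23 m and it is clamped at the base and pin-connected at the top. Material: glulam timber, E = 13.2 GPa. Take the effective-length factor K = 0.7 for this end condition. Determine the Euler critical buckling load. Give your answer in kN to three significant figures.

P_cr ≈ 207 kN

Buckling occurs about the weak axis: I_min = h·b³/12 with b = 122 mm (the shorter side).
I_min = 200×122³/12 = 3.026×10^7 mm⁴
I = 3.026×10^7 mm⁴ = 3.026×10^-5 m⁴
Effective length L_e = K·L = 0.7 × 6.23 = 4.361 m
P_cr = π²EI / L_e² = π² × 13.2×10⁹ × 3.026×10^-5 / 4.361² = 2.073×10^5 N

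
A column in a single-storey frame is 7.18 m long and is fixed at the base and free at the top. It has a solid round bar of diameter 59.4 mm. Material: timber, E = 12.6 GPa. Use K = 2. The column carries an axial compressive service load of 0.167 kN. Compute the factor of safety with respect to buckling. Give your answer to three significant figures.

I = πd⁴/64 = π×59.4⁴/64 = 6.111×10^5 mm⁴
I = 6.111×10^5 mm⁴ = 6.111×10^-7 m⁴
Effective length L_e = K·L = 2 × 7.18 = 14.36 m
P_cr = π²EI / L_e² = π² × 12.6×10⁹ × 6.111×10^-7 / 14.36² = 368.5 N
Factor of safety n = P_cr / P = 0.36853 / 0.167 = 2.21

n ≈ 2.21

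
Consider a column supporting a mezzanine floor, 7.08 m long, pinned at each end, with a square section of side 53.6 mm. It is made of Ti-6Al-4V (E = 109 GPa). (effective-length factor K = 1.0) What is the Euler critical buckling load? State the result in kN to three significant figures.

P_cr ≈ 14.8 kN

I = a⁴/12 = 53.6⁴/12 = 6.878×10^5 mm⁴
I = 6.878×10^5 mm⁴ = 6.878×10^-7 m⁴
Effective length L_e = K·L = 1 × 7.08 = 7.080 m
P_cr = π²EI / L_e² = π² × 109×10⁹ × 6.878×10^-7 / 7.080² = 1.476×10^4 N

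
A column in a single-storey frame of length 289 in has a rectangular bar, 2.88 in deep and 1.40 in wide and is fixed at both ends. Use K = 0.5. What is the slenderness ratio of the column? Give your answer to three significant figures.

For a rectangle r_min = b/√12 = 1.40/√12 = 0.4041 in
L_e = K·L = 0.5 × 289 = 144.5 in
λ = L_e / r_min = 144.50 / 0.4041 = 358

λ ≈ 358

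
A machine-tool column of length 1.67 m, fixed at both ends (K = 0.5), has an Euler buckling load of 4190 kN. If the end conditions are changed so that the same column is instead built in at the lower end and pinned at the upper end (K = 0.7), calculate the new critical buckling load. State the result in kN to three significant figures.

P_cr ≈ 2140 kN

P_cr ∝ 1/K², so P_cr,new = P_cr,old × (K_old/K_new)² = 4190 × (0.5/0.7)²
= 4190 × 0.5102 = 2140 kN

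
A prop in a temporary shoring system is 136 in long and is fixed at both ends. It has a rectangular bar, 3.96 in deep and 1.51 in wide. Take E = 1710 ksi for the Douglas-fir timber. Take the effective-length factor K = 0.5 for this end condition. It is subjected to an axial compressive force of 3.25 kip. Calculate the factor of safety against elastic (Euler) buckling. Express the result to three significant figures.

Buckling occurs about the weak axis: I_min = h·b³/12 with b = 1.51 in (the shorter side).
I_min = 3.96×1.51³/12 = 1.136 in⁴
Effective length L_e = K·L = 0.5 × 136 = 68.00 in
P_cr = π²EI / L_e² = π² × 1710×10³ × 1.136 / 68.00² = 4.147×10^3 lb
Factor of safety n = P_cr / P = 4.1469 / 3.25 = 1.28

n ≈ 1.28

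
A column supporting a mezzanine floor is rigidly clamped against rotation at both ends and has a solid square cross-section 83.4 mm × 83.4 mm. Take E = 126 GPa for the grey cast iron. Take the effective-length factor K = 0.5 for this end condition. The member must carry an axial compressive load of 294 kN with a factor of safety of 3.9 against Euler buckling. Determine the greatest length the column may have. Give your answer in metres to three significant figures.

L_max ≈ 4.18 m

I = a⁴/12 = 83.4⁴/12 = 4.032×10^6 mm⁴
I = 4.032×10^-6 m⁴
Required critical load P_cr = n·P = 3.9 × 294 = 1147 kN = 1.147×10^6 N
From P_cr = π²EI/(K·L)²:  L = (1/K)·√(π²EI/P_cr) = (1/0.5)·√(π²×1.26×10^11×4.032×10^-6/1.147×10^6)
L = 4.18 m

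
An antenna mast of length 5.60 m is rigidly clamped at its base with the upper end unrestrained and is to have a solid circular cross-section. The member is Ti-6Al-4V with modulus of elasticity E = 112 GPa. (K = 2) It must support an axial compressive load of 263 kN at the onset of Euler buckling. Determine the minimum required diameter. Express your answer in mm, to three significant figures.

L_e = K·L = 2 × 5.60 = 11.20 m
Required I = P_cr·L_e²/(π²E) = 2.630×10^5 × 11.20² / (π² × 1.12×10^11) = 2.985×10^-5 m⁴
I_req = 2.985×10^7 mm⁴
Solid circle: I = πd⁴/64  ⇒  d = (64I/π)^(1/4) = (64×2.985×10^7/π)^(1/4) = 157 mm

d ≈ 157 mm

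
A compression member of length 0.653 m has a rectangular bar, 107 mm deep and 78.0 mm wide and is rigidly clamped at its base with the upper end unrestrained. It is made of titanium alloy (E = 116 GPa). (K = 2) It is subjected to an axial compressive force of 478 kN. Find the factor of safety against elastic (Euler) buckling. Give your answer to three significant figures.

n ≈ 5.94

Buckling occurs about the weak axis: I_min = h·b³/12 with b = 78.0 mm (the shorter side).
I_min = 107×78.0³/12 = 4.231×10^6 mm⁴
I = 4.231×10^6 mm⁴ = 4.231×10^-6 m⁴
Effective length L_e = K·L = 2 × 0.653 = 1.306 m
P_cr = π²EI / L_e² = π² × 116×10⁹ × 4.231×10^-6 / 1.306² = 2.840×10^6 N
Factor of safety n = P_cr / P = 2840.3 / 478 = 5.94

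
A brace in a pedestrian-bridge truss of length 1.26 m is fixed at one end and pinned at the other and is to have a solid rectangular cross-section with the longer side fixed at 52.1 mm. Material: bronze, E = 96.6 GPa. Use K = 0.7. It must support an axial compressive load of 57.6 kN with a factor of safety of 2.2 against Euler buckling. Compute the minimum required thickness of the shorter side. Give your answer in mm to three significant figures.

Required P_cr = n·P = 2.2 × 57.6 = 126.7 kN
L_e = K·L = 0.7 × 1.26 = 0.8820 m
Required I = P_cr·L_e²/(π²E) = 1.267×10^5 × 0.8820² / (π² × 9.66×10^10) = 1.034×10^-7 m⁴
I_req = 1.034×10^5 mm⁴
Rectangle, weak axis: I_min = h·b³/12 with h = 52.1 mm fixed  ⇒  b = (12I/h)^(1/3) = 28.8 mm

b ≈ 28.8 mm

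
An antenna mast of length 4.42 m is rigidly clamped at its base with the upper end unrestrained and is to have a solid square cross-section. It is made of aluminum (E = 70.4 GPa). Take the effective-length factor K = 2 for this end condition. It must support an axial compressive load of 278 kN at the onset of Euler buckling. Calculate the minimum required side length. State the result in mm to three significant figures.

L_e = K·L = 2 × 4.42 = 8.840 m
Required I = P_cr·L_e²/(π²E) = 2.780×10^5 × 8.840² / (π² × 7.04×10^10) = 3.127×10^-5 m⁴
I_req = 3.127×10^7 mm⁴
Solid square: I = a⁴/12  ⇒  a = (12I)^(1/4) = (12×3.127×10^7)^(1/4) = 139 mm

a ≈ 139 mm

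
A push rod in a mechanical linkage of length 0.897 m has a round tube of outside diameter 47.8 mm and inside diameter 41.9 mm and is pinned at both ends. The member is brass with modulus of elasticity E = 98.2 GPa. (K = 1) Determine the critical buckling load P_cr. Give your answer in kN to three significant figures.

d_o = 47.8 mm, d_i = 41.9 mm
I = π(d_o⁴ − d_i⁴)/64 = π(47.8⁴ − 41.90⁴)/64 = 1.050×10^5 mm⁴
I = 1.050×10^5 mm⁴ = 1.050×10^-7 m⁴
Effective length L_e = K·L = 1 × 0.897 = 0.8970 m
P_cr = π²EI / L_e² = π² × 98.2×10⁹ × 1.050×10^-7 / 0.8970² = 1.264×10^5 N

P_cr ≈ 126 kN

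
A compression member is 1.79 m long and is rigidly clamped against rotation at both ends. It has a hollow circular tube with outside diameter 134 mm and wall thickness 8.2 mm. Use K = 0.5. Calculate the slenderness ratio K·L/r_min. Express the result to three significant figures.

Inner diameter d_i = 134 − 2×8.2 = 117.6 mm
I = π(d_o⁴ − d_i⁴)/64 = π(134⁴ − 117.6⁴)/64 = 6.438×10^6 mm⁴
A = 3.241×10^3 mm²;  r_min = √(I/A) = √(6.438×10^6/3.241×10^3) = 44.57 mm
L_e = K·L = 0.5 × 1.79 m = 0.8950 m = 895.00 mm
λ = L_e / r_min = 895.00 / 44.57 = 20.1

λ ≈ 20.1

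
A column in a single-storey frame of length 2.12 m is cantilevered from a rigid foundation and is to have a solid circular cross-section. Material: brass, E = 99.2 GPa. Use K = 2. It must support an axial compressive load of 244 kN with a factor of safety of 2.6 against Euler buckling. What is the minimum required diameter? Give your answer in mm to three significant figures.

Required P_cr = n·P = 2.6 × 244 = 634.4 kN
L_e = K·L = 2 × 2.12 = 4.240 m
Required I = P_cr·L_e²/(π²E) = 6.344×10^5 × 4.240² / (π² × 9.92×10^10) = 1.165×10^-5 m⁴
I_req = 1.165×10^7 mm⁴
Solid circle: I = πd⁴/64  ⇒  d = (64I/π)^(1/4) = (64×1.165×10^7/π)^(1/4) = 124 mm

d ≈ 124 mm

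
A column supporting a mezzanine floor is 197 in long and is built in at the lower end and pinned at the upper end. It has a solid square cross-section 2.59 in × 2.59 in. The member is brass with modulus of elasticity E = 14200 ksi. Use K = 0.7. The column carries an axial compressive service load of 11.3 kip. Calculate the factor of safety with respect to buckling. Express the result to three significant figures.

n ≈ 2.45

I = a⁴/12 = 2.59⁴/12 = 3.750 in⁴
Effective length L_e = K·L = 0.7 × 197 = 137.9 in
P_cr = π²EI / L_e² = π² × 14200×10³ × 3.750 / 137.9² = 2.764×10^4 lb
Factor of safety n = P_cr / P = 27.636 / 11.3 = 2.45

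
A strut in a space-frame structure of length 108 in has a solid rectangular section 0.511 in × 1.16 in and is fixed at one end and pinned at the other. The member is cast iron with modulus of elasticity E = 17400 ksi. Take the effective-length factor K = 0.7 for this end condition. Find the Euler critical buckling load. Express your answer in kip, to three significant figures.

Buckling occurs about the weak axis: I_min = h·b³/12 with b = 0.511 in (the shorter side).
I_min = 1.16×0.511³/12 = 1.290×10^-2 in⁴
Effective length L_e = K·L = 0.7 × 108 = 75.60 in
P_cr = π²EI / L_e² = π² × 17400×10³ × 1.290×10^-2 / 75.60² = 387.6 lb

P_cr ≈ 0.388 kip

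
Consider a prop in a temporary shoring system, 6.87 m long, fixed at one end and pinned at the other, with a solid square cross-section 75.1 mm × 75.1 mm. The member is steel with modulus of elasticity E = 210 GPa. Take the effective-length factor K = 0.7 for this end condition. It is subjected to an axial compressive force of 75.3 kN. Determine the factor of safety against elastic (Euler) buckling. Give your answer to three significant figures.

n ≈ 3.15

I = a⁴/12 = 75.1⁴/12 = 2.651×10^6 mm⁴
I = 2.651×10^6 mm⁴ = 2.651×10^-6 m⁴
Effective length L_e = K·L = 0.7 × 6.87 = 4.809 m
P_cr = π²EI / L_e² = π² × 210×10⁹ × 2.651×10^-6 / 4.809² = 2.376×10^5 N
Factor of safety n = P_cr / P = 237.57 / 75.3 = 3.15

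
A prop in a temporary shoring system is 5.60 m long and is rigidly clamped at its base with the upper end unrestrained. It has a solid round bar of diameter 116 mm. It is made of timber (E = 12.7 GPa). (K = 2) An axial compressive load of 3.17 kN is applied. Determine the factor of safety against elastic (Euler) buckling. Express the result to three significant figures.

n ≈ 2.80

I = πd⁴/64 = π×116⁴/64 = 8.888×10^6 mm⁴
I = 8.888×10^6 mm⁴ = 8.888×10^-6 m⁴
Effective length L_e = K·L = 2 × 5.60 = 11.20 m
P_cr = π²EI / L_e² = π² × 12.7×10⁹ × 8.888×10^-6 / 11.20² = 8.881×10^3 N
Factor of safety n = P_cr / P = 8.8812 / 3.17 = 2.80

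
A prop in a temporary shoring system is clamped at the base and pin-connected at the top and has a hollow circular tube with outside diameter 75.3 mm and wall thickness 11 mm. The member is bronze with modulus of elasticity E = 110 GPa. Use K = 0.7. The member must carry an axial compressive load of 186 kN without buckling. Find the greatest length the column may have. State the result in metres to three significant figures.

L_max ≈ 3.75 m

Inner diameter d_i = 75.3 − 2×11 = 53.30 mm
I = π(d_o⁴ − d_i⁴)/64 = π(75.3⁴ − 53.30⁴)/64 = 1.182×10^6 mm⁴
I = 1.182×10^-6 m⁴
At the buckling limit P_cr = P = 1.860×10^5 N
From P_cr = π²EI/(K·L)²:  L = (1/K)·√(π²EI/P_cr) = (1/0.7)·√(π²×1.10×10^11×1.182×10^-6/1.860×10^5)
L = 3.75 m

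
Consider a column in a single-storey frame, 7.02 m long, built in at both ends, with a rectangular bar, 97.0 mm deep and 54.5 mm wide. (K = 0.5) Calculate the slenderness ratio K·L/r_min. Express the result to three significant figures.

λ ≈ 223

For a rectangle r_min = b/√12 = 54.5/√12 = 15.73 mm
L_e = K·L = 0.5 × 7.02 m = 3.510 m = 3510.0 mm
λ = L_e / r_min = 3510.0 / 15.73 = 223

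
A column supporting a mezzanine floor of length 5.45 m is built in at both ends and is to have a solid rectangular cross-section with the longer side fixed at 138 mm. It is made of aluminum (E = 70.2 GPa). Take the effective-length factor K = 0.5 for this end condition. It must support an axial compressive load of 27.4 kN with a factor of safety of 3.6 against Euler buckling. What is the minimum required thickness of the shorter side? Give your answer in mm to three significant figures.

b ≈ 45.1 mm

Required P_cr = n·P = 3.6 × 27.4 = 98.64 kN
L_e = K·L = 0.5 × 5.45 = 2.725 m
Required I = P_cr·L_e²/(π²E) = 9.864×10^4 × 2.725² / (π² × 7.02×10^10) = 1.057×10^-6 m⁴
I_req = 1.057×10^6 mm⁴
Rectangle, weak axis: I_min = h·b³/12 with h = 138 mm fixed  ⇒  b = (12I/h)^(1/3) = 45.1 mm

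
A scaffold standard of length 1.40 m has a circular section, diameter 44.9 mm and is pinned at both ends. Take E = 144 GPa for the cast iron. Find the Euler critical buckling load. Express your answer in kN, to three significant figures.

I = πd⁴/64 = π×44.9⁴/64 = 1.995×10^5 mm⁴
I = 1.995×10^5 mm⁴ = 1.995×10^-7 m⁴
Effective length L_e = K·L = 1 × 1.40 = 1.400 m
P_cr = π²EI / L_e² = π² × 144×10⁹ × 1.995×10^-7 / 1.400² = 1.447×10^5 N

P_cr ≈ 145 kN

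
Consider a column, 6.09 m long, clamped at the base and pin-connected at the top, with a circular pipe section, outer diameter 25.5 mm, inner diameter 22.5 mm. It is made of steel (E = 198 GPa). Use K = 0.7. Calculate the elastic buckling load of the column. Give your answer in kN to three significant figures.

d_o = 25.5 mm, d_i = 22.5 mm
I = π(d_o⁴ − d_i⁴)/64 = π(25.5⁴ − 22.50⁴)/64 = 8.175×10^3 mm⁴
I = 8.175×10^3 mm⁴ = 8.175×10^-9 m⁴
Effective length L_e = K·L = 0.7 × 6.09 = 4.263 m
P_cr = π²EI / L_e² = π² × 198×10⁹ × 8.175×10^-9 / 4.263² = 879.0 N

P_cr ≈ 0.879 kN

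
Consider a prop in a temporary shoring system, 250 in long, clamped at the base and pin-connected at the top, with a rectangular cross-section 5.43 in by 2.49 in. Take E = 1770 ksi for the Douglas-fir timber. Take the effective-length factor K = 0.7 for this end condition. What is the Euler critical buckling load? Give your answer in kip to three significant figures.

Buckling occurs about the weak axis: I_min = h·b³/12 with b = 2.49 in (the shorter side).
I_min = 5.43×2.49³/12 = 6.986 in⁴
Effective length L_e = K·L = 0.7 × 250 = 175.0 in
P_cr = π²EI / L_e² = π² × 1770×10³ × 6.986 / 175.0² = 3.985×10^3 lb

P_cr ≈ 3.98 kip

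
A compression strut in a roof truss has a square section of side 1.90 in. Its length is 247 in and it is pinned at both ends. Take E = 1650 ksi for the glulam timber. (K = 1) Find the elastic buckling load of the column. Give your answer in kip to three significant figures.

I = a⁴/12 = 1.90⁴/12 = 1.086 in⁴
Effective length L_e = K·L = 1 × 247 = 247.0 in
P_cr = π²EI / L_e² = π² × 1650×10³ × 1.086 / 247.0² = 289.9 lb

P_cr ≈ 0.290 kip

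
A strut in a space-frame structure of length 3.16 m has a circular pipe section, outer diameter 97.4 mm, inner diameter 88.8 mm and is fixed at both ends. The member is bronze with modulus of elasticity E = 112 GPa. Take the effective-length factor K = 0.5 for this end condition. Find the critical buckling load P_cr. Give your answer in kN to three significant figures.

P_cr ≈ 605 kN

d_o = 97.4 mm, d_i = 88.8 mm
I = π(d_o⁴ − d_i⁴)/64 = π(97.4⁴ − 88.80⁴)/64 = 1.366×10^6 mm⁴
I = 1.366×10^6 mm⁴ = 1.366×10^-6 m⁴
Effective length L_e = K·L = 0.5 × 3.16 = 1.580 m
P_cr = π²EI / L_e² = π² × 112×10⁹ × 1.366×10^-6 / 1.580² = 6.047×10^5 N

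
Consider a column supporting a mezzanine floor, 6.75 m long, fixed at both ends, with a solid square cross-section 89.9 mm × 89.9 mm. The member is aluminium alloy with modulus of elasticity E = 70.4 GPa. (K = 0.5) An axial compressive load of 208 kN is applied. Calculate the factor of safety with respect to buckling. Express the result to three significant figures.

n ≈ 1.60

I = a⁴/12 = 89.9⁴/12 = 5.443×10^6 mm⁴
I = 5.443×10^6 mm⁴ = 5.443×10^-6 m⁴
Effective length L_e = K·L = 0.5 × 6.75 = 3.375 m
P_cr = π²EI / L_e² = π² × 70.4×10⁹ × 5.443×10^-6 / 3.375² = 3.320×10^5 N
Factor of safety n = P_cr / P = 332.03 / 208 = 1.60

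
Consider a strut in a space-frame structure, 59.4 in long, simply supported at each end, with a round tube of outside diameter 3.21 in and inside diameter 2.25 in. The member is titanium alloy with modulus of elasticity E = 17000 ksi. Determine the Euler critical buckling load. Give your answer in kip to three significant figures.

d_o = 3.21 in, d_i = 2.25 in
I = π(d_o⁴ − d_i⁴)/64 = π(3.21⁴ − 2.250⁴)/64 = 3.954 in⁴
Effective length L_e = K·L = 1 × 59.4 = 59.40 in
P_cr = π²EI / L_e² = π² × 17000×10³ × 3.954 / 59.40² = 1.880×10^5 lb

P_cr ≈ 188 kip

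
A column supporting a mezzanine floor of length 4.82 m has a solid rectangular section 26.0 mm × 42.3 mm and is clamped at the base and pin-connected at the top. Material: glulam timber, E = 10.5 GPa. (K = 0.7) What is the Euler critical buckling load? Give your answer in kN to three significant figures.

P_cr ≈ 0.564 kN

Buckling occurs about the weak axis: I_min = h·b³/12 with b = 26.0 mm (the shorter side).
I_min = 42.3×26.0³/12 = 6.196×10^4 mm⁴
I = 6.196×10^4 mm⁴ = 6.196×10^-8 m⁴
Effective length L_e = K·L = 0.7 × 4.82 = 3.374 m
P_cr = π²EI / L_e² = π² × 10.5×10⁹ × 6.196×10^-8 / 3.374² = 564.0 N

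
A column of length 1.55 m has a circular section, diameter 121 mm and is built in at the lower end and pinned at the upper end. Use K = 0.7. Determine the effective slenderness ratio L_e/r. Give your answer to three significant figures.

λ ≈ 35.9

For a solid circle r = d/4 = 121/4 = 30.25 mm
L_e = K·L = 0.7 × 1.55 m = 1.085 m = 1085.0 mm
λ = L_e / r_min = 1085.0 / 30.25 = 35.9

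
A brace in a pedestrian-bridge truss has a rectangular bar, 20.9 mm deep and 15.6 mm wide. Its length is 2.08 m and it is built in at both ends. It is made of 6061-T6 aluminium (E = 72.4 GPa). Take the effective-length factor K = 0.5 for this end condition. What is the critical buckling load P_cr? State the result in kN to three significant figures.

P_cr ≈ 4.37 kN

Buckling occurs about the weak axis: I_min = h·b³/12 with b = 15.6 mm (the shorter side).
I_min = 20.9×15.6³/12 = 6.612×10^3 mm⁴
I = 6.612×10^3 mm⁴ = 6.612×10^-9 m⁴
Effective length L_e = K·L = 0.5 × 2.08 = 1.040 m
P_cr = π²EI / L_e² = π² × 72.4×10⁹ × 6.612×10^-9 / 1.040² = 4.368×10^3 N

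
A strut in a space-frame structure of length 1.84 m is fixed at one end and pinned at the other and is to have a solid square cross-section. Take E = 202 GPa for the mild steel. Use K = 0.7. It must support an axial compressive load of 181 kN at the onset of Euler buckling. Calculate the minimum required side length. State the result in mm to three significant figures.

a ≈ 36.7 mm

L_e = K·L = 0.7 × 1.84 = 1.288 m
Required I = P_cr·L_e²/(π²E) = 1.810×10^5 × 1.288² / (π² × 2.02×10^11) = 1.506×10^-7 m⁴
I_req = 1.506×10^5 mm⁴
Solid square: I = a⁴/12  ⇒  a = (12I)^(1/4) = (12×1.506×10^5)^(1/4) = 36.7 mm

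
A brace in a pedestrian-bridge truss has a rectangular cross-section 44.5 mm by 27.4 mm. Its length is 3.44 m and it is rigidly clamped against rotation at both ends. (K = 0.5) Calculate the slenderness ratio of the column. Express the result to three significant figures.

For a rectangle r_min = b/√12 = 27.4/√12 = 7.910 mm
L_e = K·L = 0.5 × 3.44 m = 1.720 m = 1720.0 mm
λ = L_e / r_min = 1720.0 / 7.910 = 217

λ ≈ 217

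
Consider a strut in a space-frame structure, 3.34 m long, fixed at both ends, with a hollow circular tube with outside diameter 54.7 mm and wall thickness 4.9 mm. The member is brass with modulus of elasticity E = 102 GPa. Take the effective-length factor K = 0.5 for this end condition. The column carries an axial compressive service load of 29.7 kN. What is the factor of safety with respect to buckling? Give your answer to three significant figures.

n ≈ 2.92

Inner diameter d_i = 54.7 − 2×4.9 = 44.90 mm
I = π(d_o⁴ − d_i⁴)/64 = π(54.7⁴ − 44.90⁴)/64 = 2.400×10^5 mm⁴
I = 2.400×10^5 mm⁴ = 2.400×10^-7 m⁴
Effective length L_e = K·L = 0.5 × 3.34 = 1.670 m
P_cr = π²EI / L_e² = π² × 102×10⁹ × 2.400×10^-7 / 1.670² = 8.662×10^4 N
Factor of safety n = P_cr / P = 86.615 / 29.7 = 2.92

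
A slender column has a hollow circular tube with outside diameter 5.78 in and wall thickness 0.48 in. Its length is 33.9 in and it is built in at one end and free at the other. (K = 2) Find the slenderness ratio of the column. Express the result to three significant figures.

λ ≈ 36.0

Inner diameter d_i = 5.78 − 2×0.48 = 4.820 in
I = π(d_o⁴ − d_i⁴)/64 = π(5.78⁴ − 4.820⁴)/64 = 28.29 in⁴
A = 7.992 in²;  r_min = √(I/A) = √(28.29/7.992) = 1.882 in
L_e = K·L = 2 × 33.9 = 67.80 in
λ = L_e / r_min = 67.800 / 1.882 = 36.0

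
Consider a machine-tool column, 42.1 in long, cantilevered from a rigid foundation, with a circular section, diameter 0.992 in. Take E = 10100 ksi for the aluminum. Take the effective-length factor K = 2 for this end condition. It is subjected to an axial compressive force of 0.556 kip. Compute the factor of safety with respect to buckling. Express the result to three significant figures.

I = πd⁴/64 = π×0.992⁴/64 = 4.754×10^-2 in⁴
Effective length L_e = K·L = 2 × 42.1 = 84.20 in
P_cr = π²EI / L_e² = π² × 10100×10³ × 4.754×10^-2 / 84.20² = 668.4 lb
Factor of safety n = P_cr / P = 0.66836 / 0.556 = 1.20

n ≈ 1.20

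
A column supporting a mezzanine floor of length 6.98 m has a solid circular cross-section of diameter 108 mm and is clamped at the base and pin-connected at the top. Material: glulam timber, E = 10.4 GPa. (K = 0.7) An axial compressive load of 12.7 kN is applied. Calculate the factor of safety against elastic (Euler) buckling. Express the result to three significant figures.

I = πd⁴/64 = π×108⁴/64 = 6.678×10^6 mm⁴
I = 6.678×10^6 mm⁴ = 6.678×10^-6 m⁴
Effective length L_e = K·L = 0.7 × 6.98 = 4.886 m
P_cr = π²EI / L_e² = π² × 10.4×10⁹ × 6.678×10^-6 / 4.886² = 2.871×10^4 N
Factor of safety n = P_cr / P = 28.714 / 12.7 = 2.26

n ≈ 2.26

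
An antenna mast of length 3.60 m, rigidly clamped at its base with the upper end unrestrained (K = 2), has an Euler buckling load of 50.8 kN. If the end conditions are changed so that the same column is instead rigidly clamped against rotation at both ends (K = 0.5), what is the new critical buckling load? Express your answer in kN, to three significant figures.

P_cr ≈ 813 kN

P_cr ∝ 1/K², so P_cr,new = P_cr,old × (K_old/K_new)² = 50.8 × (2/0.5)²
= 50.8 × 16.00 = 813 kN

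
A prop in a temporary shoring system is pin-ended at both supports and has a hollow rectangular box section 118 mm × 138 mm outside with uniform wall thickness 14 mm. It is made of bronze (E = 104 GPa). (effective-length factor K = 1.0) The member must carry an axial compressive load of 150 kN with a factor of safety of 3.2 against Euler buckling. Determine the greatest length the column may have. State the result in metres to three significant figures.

Inner dimensions: h_i = 138 − 2×14 = 110.0 mm, b_i = 118 − 2×14 = 90.00 mm
Weak-axis I_min = (h_o·b_o³ − h_i·b_i³)/12 with b_o = 118, b_i = 90.00 mm (shorter outer/inner sides).
I_min = (138×118³ − 110.0×90.00³)/12 = 1.221×10^7 mm⁴
I = 1.221×10^-5 m⁴
Required critical load P_cr = n·P = 3.2 × 150 = 480.0 kN = 4.800×10^5 N
From P_cr = π²EI/(K·L)²:  L = (1/K)·√(π²EI/P_cr) = (1/1)·√(π²×1.04×10^11×1.221×10^-5/4.800×10^5)
L = 5.11 m

L_max ≈ 5.11 m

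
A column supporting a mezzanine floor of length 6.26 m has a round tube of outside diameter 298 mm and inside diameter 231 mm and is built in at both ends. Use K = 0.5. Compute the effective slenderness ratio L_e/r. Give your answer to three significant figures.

λ ≈ 33.2

d_o = 298 mm, d_i = 231 mm
I = π(d_o⁴ − d_i⁴)/64 = π(298⁴ − 231.0⁴)/64 = 2.473×10^8 mm⁴
A = 2.784×10^4 mm²;  r_min = √(I/A) = √(2.473×10^8/2.784×10^4) = 94.26 mm
L_e = K·L = 0.5 × 6.26 m = 3.130 m = 3130.0 mm
λ = L_e / r_min = 3130.0 / 94.26 = 33.2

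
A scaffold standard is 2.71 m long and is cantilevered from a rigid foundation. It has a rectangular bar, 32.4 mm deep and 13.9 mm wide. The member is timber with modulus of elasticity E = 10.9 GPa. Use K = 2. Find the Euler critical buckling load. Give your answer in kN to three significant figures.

Buckling occurs about the weak axis: I_min = h·b³/12 with b = 13.9 mm (the shorter side).
I_min = 32.4×13.9³/12 = 7.251×10^3 mm⁴
I = 7.251×10^3 mm⁴ = 7.251×10^-9 m⁴
Effective length L_e = K·L = 2 × 2.71 = 5.420 m
P_cr = π²EI / L_e² = π² × 10.9×10⁹ × 7.251×10^-9 / 5.420² = 26.55 N

P_cr ≈ 0.0266 kN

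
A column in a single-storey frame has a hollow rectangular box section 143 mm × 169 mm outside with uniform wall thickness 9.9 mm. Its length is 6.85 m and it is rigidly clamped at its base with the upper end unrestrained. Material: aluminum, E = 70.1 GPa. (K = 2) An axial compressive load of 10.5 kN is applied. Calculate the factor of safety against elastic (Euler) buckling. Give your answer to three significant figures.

n ≈ 6.30

Inner dimensions: h_i = 169 − 2×9.9 = 149.2 mm, b_i = 143 − 2×9.9 = 123.2 mm
Weak-axis I_min = (h_o·b_o³ − h_i·b_i³)/12 with b_o = 143, b_i = 123.2 mm (shorter outer/inner sides).
I_min = (169×143³ − 149.2×123.2³)/12 = 1.793×10^7 mm⁴
I = 1.793×10^7 mm⁴ = 1.793×10^-5 m⁴
Effective length L_e = K·L = 2 × 6.85 = 13.70 m
P_cr = π²EI / L_e² = π² × 70.1×10⁹ × 1.793×10^-5 / 13.70² = 6.610×10^4 N
Factor of safety n = P_cr / P = 66.103 / 10.5 = 6.30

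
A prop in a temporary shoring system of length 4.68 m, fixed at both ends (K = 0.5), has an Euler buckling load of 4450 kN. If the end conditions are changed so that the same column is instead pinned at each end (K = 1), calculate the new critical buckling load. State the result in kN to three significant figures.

P_cr ≈ 1110 kN

P_cr ∝ 1/K², so P_cr,new = P_cr,old × (K_old/K_new)² = 4450 × (0.5/1)²
= 4450 × 0.2500 = 1110 kN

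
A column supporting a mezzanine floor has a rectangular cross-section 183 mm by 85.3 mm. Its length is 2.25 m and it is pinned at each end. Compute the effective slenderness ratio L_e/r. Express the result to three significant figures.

λ ≈ 91.4

Buckling occurs about the weak axis: I_min = h·b³/12 with b = 85.3 mm (the shorter side).
I_min = 183×85.3³/12 = 9.465×10^6 mm⁴
A = 1.561×10^4 mm²;  r_min = √(I/A) = √(9.465×10^6/1.561×10^4) = 24.62 mm
L_e = K·L = 1 × 2.25 m = 2.250 m = 2250.0 mm
λ = L_e / r_min = 2250.0 / 24.62 = 91.4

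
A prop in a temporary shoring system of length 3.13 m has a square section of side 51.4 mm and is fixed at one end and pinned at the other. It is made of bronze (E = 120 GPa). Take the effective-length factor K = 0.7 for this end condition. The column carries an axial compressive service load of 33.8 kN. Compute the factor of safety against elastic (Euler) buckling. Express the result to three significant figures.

n ≈ 4.25

I = a⁴/12 = 51.4⁴/12 = 5.817×10^5 mm⁴
I = 5.817×10^5 mm⁴ = 5.817×10^-7 m⁴
Effective length L_e = K·L = 0.7 × 3.13 = 2.191 m
P_cr = π²EI / L_e² = π² × 120×10⁹ × 5.817×10^-7 / 2.191² = 1.435×10^5 N
Factor of safety n = P_cr / P = 143.51 / 33.8 = 4.25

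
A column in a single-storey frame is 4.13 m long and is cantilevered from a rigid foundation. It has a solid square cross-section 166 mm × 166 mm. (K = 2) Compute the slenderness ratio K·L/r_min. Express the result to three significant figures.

For a square r = a/√12 = 166/√12 = 47.92 mm
L_e = K·L = 2 × 4.13 m = 8.260 m = 8260.0 mm
λ = L_e / r_min = 8260.0 / 47.92 = 172

λ ≈ 172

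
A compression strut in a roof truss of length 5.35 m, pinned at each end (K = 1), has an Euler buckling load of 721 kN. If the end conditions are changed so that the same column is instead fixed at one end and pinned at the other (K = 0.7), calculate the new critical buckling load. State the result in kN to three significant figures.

P_cr ≈ 1470 kN

P_cr ∝ 1/K², so P_cr,new = P_cr,old × (K_old/K_new)² = 721 × (1/0.7)²
= 721 × 2.041 = 1470 kN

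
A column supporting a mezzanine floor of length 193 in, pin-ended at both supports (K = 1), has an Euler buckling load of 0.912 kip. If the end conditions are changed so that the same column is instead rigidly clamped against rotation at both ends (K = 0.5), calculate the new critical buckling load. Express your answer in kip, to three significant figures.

P_cr ≈ 3.65 kip

P_cr ∝ 1/K², so P_cr,new = P_cr,old × (K_old/K_new)² = 0.912 × (1/0.5)²
= 0.912 × 4.000 = 3.65 kip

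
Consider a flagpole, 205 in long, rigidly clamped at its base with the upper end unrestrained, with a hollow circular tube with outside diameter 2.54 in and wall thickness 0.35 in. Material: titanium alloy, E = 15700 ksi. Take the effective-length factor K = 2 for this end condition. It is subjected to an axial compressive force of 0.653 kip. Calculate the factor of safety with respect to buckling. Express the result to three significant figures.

n ≈ 2.09

Inner diameter d_i = 2.54 − 2×0.35 = 1.840 in
I = π(d_o⁴ − d_i⁴)/64 = π(2.54⁴ − 1.840⁴)/64 = 1.481 in⁴
Effective length L_e = K·L = 2 × 205 = 410.0 in
P_cr = π²EI / L_e² = π² × 15700×10³ × 1.481 / 410.0² = 1.365×10^3 lb
Factor of safety n = P_cr / P = 1.3647 / 0.653 = 2.09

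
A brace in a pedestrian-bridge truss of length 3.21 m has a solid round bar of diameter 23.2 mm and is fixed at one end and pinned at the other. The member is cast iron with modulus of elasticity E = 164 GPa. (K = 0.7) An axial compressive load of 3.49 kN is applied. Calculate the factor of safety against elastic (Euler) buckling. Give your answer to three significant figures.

I = πd⁴/64 = π×23.2⁴/64 = 1.422×10^4 mm⁴
I = 1.422×10^4 mm⁴ = 1.422×10^-8 m⁴
Effective length L_e = K·L = 0.7 × 3.21 = 2.247 m
P_cr = π²EI / L_e² = π² × 164×10⁹ × 1.422×10^-8 / 2.247² = 4.559×10^3 N
Factor of safety n = P_cr / P = 4.5589 / 3.49 = 1.31

n ≈ 1.31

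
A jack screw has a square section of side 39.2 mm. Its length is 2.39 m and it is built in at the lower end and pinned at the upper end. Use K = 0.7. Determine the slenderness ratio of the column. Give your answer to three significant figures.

I = a⁴/12 = 39.2⁴/12 = 1.968×10^5 mm⁴
A = 1.537×10^3 mm²;  r_min = √(I/A) = √(1.968×10^5/1.537×10^3) = 11.32 mm
L_e = K·L = 0.7 × 2.39 m = 1.673 m = 1673.0 mm
λ = L_e / r_min = 1673.0 / 11.32 = 148

λ ≈ 148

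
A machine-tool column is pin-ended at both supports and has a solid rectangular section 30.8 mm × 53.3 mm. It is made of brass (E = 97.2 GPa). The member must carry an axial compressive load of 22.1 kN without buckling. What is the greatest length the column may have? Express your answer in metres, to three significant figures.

L_max ≈ 2.37 m

Buckling occurs about the weak axis: I_min = h·b³/12 with b = 30.8 mm (the shorter side).
I_min = 53.3×30.8³/12 = 1.298×10^5 mm⁴
I = 1.298×10^-7 m⁴
At the buckling limit P_cr = P = 2.210×10^4 N
From P_cr = π²EI/(K·L)²:  L = (1/K)·√(π²EI/P_cr) = (1/1)·√(π²×9.72×10^10×1.298×10^-7/2.210×10^4)
L = 2.37 m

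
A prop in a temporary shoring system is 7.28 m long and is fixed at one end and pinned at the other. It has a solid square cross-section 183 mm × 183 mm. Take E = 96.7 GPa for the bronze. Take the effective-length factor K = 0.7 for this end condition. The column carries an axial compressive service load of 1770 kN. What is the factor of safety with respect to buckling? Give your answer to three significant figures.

I = a⁴/12 = 183⁴/12 = 9.346×10^7 mm⁴
I = 9.346×10^7 mm⁴ = 9.346×10^-5 m⁴
Effective length L_e = K·L = 0.7 × 7.28 = 5.096 m
P_cr = π²EI / L_e² = π² × 96.7×10⁹ × 9.346×10^-5 / 5.096² = 3.435×10^6 N
Factor of safety n = P_cr / P = 3434.7 / 1770 = 1.94

n ≈ 1.94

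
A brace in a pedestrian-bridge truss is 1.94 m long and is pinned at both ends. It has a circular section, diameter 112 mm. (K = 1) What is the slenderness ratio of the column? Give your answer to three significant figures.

For a solid circle r = d/4 = 112/4 = 28.00 mm
L_e = K·L = 1 × 1.94 m = 1.940 m = 1940.0 mm
λ = L_e / r_min = 1940.0 / 28.00 = 69.3

λ ≈ 69.3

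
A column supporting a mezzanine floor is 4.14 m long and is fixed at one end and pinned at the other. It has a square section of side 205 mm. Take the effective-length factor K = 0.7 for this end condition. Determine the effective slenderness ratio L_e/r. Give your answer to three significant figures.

I = a⁴/12 = 205⁴/12 = 1.472×10^8 mm⁴
A = 4.202×10^4 mm²;  r_min = √(I/A) = √(1.472×10^8/4.202×10^4) = 59.18 mm
L_e = K·L = 0.7 × 4.14 m = 2.898 m = 2898.0 mm
λ = L_e / r_min = 2898.0 / 59.18 = 49.0

λ ≈ 49.0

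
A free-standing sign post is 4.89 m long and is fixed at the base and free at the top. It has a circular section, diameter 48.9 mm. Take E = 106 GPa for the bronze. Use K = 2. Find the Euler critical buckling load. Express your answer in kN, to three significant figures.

I = πd⁴/64 = π×48.9⁴/64 = 2.807×10^5 mm⁴
I = 2.807×10^5 mm⁴ = 2.807×10^-7 m⁴
Effective length L_e = K·L = 2 × 4.89 = 9.780 m
P_cr = π²EI / L_e² = π² × 106×10⁹ × 2.807×10^-7 / 9.780² = 3.070×10^3 N

P_cr ≈ 3.07 kN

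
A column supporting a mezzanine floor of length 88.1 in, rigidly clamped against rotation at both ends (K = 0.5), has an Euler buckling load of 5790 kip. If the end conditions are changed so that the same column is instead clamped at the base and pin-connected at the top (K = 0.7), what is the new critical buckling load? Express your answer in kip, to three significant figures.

P_cr ∝ 1/K², so P_cr,new = P_cr,old × (K_old/K_new)² = 5790 × (0.5/0.7)²
= 5790 × 0.5102 = 2950 kip

P_cr ≈ 2950 kip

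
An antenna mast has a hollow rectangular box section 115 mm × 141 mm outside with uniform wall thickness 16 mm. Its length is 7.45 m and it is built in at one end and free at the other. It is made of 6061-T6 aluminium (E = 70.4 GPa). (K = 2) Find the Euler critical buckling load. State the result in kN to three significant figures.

P_cr ≈ 39.7 kN

Inner dimensions: h_i = 141 − 2×16 = 109.0 mm, b_i = 115 − 2×16 = 83.00 mm
Weak-axis I_min = (h_o·b_o³ − h_i·b_i³)/12 with b_o = 115, b_i = 83.00 mm (shorter outer/inner sides).
I_min = (141×115³ − 109.0×83.00³)/12 = 1.268×10^7 mm⁴
I = 1.268×10^7 mm⁴ = 1.268×10^-5 m⁴
Effective length L_e = K·L = 2 × 7.45 = 14.90 m
P_cr = π²EI / L_e² = π² × 70.4×10⁹ × 1.268×10^-5 / 14.90² = 3.967×10^4 N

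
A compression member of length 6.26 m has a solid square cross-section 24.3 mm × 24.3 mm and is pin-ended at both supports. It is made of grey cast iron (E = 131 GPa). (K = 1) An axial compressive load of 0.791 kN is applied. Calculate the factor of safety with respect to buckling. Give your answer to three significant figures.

I = a⁴/12 = 24.3⁴/12 = 2.906×10^4 mm⁴
I = 2.906×10^4 mm⁴ = 2.906×10^-8 m⁴
Effective length L_e = K·L = 1 × 6.26 = 6.260 m
P_cr = π²EI / L_e² = π² × 131×10⁹ × 2.906×10^-8 / 6.260² = 958.7 N
Factor of safety n = P_cr / P = 0.95866 / 0.791 = 1.21

n ≈ 1.21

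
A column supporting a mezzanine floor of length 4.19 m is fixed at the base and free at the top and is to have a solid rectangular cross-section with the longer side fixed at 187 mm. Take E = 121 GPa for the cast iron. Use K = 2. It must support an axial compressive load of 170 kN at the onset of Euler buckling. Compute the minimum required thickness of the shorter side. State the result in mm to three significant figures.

b ≈ 86.2 mm

L_e = K·L = 2 × 4.19 = 8.380 m
Required I = P_cr·L_e²/(π²E) = 1.700×10^5 × 8.380² / (π² × 1.21×10^11) = 9.997×10^-6 m⁴
I_req = 9.997×10^6 mm⁴
Rectangle, weak axis: I_min = h·b³/12 with h = 187 mm fixed  ⇒  b = (12I/h)^(1/3) = 86.2 mm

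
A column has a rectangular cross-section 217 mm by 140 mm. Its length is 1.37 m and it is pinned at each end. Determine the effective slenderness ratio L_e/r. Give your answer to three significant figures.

λ ≈ 33.9

Buckling occurs about the weak axis: I_min = h·b³/12 with b = 140 mm (the shorter side).
I_min = 217×140³/12 = 4.962×10^7 mm⁴
A = 3.038×10^4 mm²;  r_min = √(I/A) = √(4.962×10^7/3.038×10^4) = 40.41 mm
L_e = K·L = 1 × 1.37 m = 1.370 m = 1370.0 mm
λ = L_e / r_min = 1370.0 / 40.41 = 33.9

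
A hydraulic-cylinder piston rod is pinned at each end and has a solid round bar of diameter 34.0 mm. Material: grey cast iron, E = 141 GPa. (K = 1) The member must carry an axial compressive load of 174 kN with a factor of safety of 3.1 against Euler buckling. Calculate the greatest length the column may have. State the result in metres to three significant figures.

I = πd⁴/64 = π×34.0⁴/64 = 6.560×10^4 mm⁴
I = 6.560×10^-8 m⁴
Required critical load P_cr = n·P = 3.1 × 174 = 539.4 kN = 5.394×10^5 N
From P_cr = π²EI/(K·L)²:  L = (1/K)·√(π²EI/P_cr) = (1/1)·√(π²×1.41×10^11×6.560×10^-8/5.394×10^5)
L = 0.411 m

L_max ≈ 0.411 m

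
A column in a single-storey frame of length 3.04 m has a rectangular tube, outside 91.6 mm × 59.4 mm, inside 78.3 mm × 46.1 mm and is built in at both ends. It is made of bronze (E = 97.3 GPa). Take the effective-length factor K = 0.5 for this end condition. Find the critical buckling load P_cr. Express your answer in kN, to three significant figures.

P_cr ≈ 399 kN

Weak-axis I_min = (h_o·b_o³ − h_i·b_i³)/12 with b_o = 59.4, b_i = 46.10 mm (shorter outer/inner sides).
I_min = (91.6×59.4³ − 78.30×46.10³)/12 = 9.606×10^5 mm⁴
I = 9.606×10^5 mm⁴ = 9.606×10^-7 m⁴
Effective length L_e = K·L = 0.5 × 3.04 = 1.520 m
P_cr = π²EI / L_e² = π² × 97.3×10⁹ × 9.606×10^-7 / 1.520² = 3.993×10^5 N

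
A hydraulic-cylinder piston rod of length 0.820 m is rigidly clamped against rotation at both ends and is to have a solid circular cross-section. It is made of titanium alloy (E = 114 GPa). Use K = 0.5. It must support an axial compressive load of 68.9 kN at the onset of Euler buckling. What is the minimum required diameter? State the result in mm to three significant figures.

L_e = K·L = 0.5 × 0.820 = 0.4100 m
Required I = P_cr·L_e²/(π²E) = 6.890×10^4 × 0.4100² / (π² × 1.14×10^11) = 1.029×10^-8 m⁴
I_req = 1.029×10^4 mm⁴
Solid circle: I = πd⁴/64  ⇒  d = (64I/π)^(1/4) = (64×1.029×10^4/π)^(1/4) = 21.4 mm

d ≈ 21.4 mm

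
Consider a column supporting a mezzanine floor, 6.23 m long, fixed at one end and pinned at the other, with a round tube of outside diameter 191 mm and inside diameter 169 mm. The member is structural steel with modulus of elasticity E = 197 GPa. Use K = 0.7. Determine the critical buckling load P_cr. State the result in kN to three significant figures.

P_cr ≈ 2590 kN

d_o = 191 mm, d_i = 169 mm
I = π(d_o⁴ − d_i⁴)/64 = π(191⁴ − 169.0⁴)/64 = 2.529×10^7 mm⁴
I = 2.529×10^7 mm⁴ = 2.529×10^-5 m⁴
Effective length L_e = K·L = 0.7 × 6.23 = 4.361 m
P_cr = π²EI / L_e² = π² × 197×10⁹ × 2.529×10^-5 / 4.361² = 2.585×10^6 N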